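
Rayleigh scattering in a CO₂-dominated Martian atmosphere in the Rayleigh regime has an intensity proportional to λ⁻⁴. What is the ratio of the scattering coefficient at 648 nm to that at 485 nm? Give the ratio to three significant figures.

0.314

Rayleigh scattering ∝ λ⁻⁴, so the ratio of coefficients is the inverse fourth power of the wavelength ratio.
σ(648)/σ(485) = (485/648)⁴ = (0.7485)⁴ = 0.3138.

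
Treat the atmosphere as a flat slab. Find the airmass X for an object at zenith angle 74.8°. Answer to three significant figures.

3.81

X = sec z = 1/cos 74.8° = 1/0.2622 = 3.8140.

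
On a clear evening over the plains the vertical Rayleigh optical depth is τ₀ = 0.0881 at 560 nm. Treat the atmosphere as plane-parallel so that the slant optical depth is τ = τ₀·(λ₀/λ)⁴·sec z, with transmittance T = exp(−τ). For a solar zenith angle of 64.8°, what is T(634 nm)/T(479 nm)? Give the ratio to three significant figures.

Airmass: sec 64.8° = 2.3486.
τ(634 nm) = 0.0881 × (560/634)⁴ × 2.3486 = 0.0881 × 0.6087 × 2.3486 = 0.1259.
τ(479 nm) = 0.0881 × (560/479)⁴ × 2.3486 = 0.0881 × 1.8681 × 2.3486 = 0.3865.
T(634)/T(479) = exp(τ_B − τ_A) = exp(0.2606) = 1.2977.

1.30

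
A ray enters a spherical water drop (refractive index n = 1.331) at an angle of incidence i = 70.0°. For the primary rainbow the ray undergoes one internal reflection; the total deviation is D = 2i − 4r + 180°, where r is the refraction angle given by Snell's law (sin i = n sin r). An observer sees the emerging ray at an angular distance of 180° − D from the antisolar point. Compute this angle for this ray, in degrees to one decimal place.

sin r = sin 70.0° / 1.331 = 0.9397/1.331 = 0.7060; r = 44.91°.
D = 2·70.0° − 4·44.91° + 180° = 140.00° − 179.64° + 180° = 140.36°.
Angle from antisolar point = 180° − D = 39.64°.

39.6°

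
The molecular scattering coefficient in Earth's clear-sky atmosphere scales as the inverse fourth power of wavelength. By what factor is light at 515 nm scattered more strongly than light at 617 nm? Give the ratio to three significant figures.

Rayleigh scattering ∝ λ⁻⁴, so the ratio of coefficients is the inverse fourth power of the wavelength ratio.
σ(515)/σ(617) = (617/515)⁴ = (1.1981)⁴ = 2.06.

2.06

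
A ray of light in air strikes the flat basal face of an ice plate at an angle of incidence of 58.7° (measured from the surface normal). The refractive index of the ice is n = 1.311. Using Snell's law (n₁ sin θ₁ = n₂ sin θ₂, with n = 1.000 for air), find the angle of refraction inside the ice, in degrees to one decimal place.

Snell: sin θ_r = sin θ_i / n = sin 58.7° / 1.311 = 0.8545 / 1.311 = 0.6518.
θ_r = arcsin(0.6518) = 40.67°.

40.7°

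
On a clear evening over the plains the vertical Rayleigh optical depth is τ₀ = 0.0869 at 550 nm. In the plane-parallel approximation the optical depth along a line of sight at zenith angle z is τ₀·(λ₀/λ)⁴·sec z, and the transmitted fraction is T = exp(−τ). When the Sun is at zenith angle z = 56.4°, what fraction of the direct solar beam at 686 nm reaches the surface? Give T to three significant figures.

0.937

sec 56.4° = 1.8070.
τ = 0.0869 × (550/686)⁴ × 1.8070 = 0.0869 × 0.4132 × 1.8070 = 0.0649.
T = exp(−0.0649) = 0.9372.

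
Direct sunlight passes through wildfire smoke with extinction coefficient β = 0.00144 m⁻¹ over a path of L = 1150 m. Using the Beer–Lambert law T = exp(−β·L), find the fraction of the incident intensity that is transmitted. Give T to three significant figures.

0.191

τ = β·L = 0.00144 × 1150 = 1.6560.
T = exp(−1.6560) = 0.1909.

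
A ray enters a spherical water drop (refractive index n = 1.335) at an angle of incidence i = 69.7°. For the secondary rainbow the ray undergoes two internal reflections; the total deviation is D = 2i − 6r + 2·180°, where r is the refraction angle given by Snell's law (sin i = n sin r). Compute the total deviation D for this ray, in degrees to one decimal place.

231.6°

sin r = sin 69.7° / 1.335 = 0.9379/1.335 = 0.7025; r = 44.63°.
D = 2·69.7° − 6·44.63° + 2·180° = 139.40° − 267.79° + 360° = 231.61°.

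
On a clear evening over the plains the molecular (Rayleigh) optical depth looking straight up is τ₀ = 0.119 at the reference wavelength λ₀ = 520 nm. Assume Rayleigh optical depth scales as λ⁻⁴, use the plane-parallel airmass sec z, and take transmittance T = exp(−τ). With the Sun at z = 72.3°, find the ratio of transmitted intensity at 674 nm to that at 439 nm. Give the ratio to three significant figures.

Airmass: sec 72.3° = 3.2891.
τ(674 nm) = 0.119 × (520/674)⁴ × 3.2891 = 0.119 × 0.3543 × 3.2891 = 0.1387.
τ(439 nm) = 0.119 × (520/439)⁴ × 3.2891 = 0.119 × 1.9686 × 3.2891 = 0.7705.
T(674)/T(439) = exp(τ_B − τ_A) = exp(0.6318) = 1.8811.

1.88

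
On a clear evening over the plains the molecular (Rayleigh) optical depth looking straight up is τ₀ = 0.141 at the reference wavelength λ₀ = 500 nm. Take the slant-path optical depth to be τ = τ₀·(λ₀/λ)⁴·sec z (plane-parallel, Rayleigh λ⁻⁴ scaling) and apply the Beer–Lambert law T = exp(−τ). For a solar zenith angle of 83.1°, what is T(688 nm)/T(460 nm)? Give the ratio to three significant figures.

3.71

Airmass: sec 83.1° = 8.3238.
τ(688 nm) = 0.141 × (500/688)⁴ × 8.3238 = 0.141 × 0.2789 × 8.3238 = 0.3274.
τ(460 nm) = 0.141 × (500/460)⁴ × 8.3238 = 0.141 × 1.3959 × 8.3238 = 1.6383.
T(688)/T(460) = exp(τ_B − τ_A) = exp(1.3109) = 3.7095.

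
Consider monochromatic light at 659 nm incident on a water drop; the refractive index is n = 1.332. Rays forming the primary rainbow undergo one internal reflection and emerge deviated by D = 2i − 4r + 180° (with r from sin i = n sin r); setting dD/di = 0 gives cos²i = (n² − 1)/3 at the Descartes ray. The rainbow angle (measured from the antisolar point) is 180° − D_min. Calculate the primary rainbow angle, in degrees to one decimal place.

cos²i = (1.77422 − 1)/3 = 0.25807; i = arccos(0.50801) = 59.469°.
sin r = sin 59.469°/1.332 = 0.64666; r = 40.290°.
D_min = 2·59.469° − 4·40.290° + 180° = 137.776°.
Rainbow angle = 180° − D_min = 42.224°.

42.2°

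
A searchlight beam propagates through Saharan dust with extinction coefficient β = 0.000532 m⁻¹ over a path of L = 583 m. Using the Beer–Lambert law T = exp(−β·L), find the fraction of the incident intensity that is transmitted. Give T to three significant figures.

τ = β·L = 0.000532 × 583 = 0.3102.
T = exp(−0.3102) = 0.7333.

0.733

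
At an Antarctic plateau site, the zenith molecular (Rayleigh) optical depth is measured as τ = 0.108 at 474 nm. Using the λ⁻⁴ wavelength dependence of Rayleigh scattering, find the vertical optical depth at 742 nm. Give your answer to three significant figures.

τ(742 nm) = τ(474 nm) × (474/742)⁴ = 0.108 × (0.6388)⁴ = 0.108 × 0.1665 = 0.0180.

0.0180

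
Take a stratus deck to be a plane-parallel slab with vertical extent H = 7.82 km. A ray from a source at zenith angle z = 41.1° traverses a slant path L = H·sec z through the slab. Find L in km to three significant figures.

sec z = 1/cos 41.1° = 1.3270.
L = 7.82 × 1.3270 = 10.377 km.

10.4 km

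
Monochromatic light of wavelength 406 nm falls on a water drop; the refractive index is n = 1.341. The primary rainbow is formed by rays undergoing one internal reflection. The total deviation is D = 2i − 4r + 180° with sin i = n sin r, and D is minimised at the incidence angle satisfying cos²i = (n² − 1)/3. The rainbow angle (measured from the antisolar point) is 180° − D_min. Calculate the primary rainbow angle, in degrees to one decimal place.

40.9°

cos²i = (1.79828 − 1)/3 = 0.26609; i = arccos(0.51584) = 58.946°.
sin r = sin 58.946°/1.341 = 0.63884; r = 39.705°.
D_min = 2·58.946° − 4·39.705° + 180° = 139.071°.
Rainbow angle = 180° − D_min = 40.929°.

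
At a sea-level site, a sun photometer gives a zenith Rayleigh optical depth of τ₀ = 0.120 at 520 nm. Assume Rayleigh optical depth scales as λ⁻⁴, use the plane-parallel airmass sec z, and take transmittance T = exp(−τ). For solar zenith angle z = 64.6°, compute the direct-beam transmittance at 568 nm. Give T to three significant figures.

sec 64.6° = 2.3314.
τ = 0.120 × (520/568)⁴ × 2.3314 = 0.120 × 0.7025 × 2.3314 = 0.1965.
T = exp(−0.1965) = 0.8216.

0.822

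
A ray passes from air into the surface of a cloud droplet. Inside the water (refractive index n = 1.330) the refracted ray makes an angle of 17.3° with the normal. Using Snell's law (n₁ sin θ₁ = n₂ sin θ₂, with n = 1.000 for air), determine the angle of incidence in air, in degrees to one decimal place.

Snell: sin θ_i = n · sin θ_r = 1.330 × sin 17.3° = 1.330 × 0.2974 = 0.3955.
θ_i = arcsin(0.3955) = 23.30°.

23.3°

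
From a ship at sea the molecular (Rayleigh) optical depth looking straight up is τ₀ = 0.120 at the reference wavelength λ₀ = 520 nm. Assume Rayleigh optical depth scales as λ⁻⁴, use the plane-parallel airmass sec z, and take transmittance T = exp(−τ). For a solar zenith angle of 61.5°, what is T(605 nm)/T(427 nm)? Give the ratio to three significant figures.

Airmass: sec 61.5° = 2.0957.
τ(605 nm) = 0.120 × (520/605)⁴ × 2.0957 = 0.120 × 0.5457 × 2.0957 = 0.1372.
τ(427 nm) = 0.120 × (520/427)⁴ × 2.0957 = 0.120 × 2.1994 × 2.0957 = 0.5531.
T(605)/T(427) = exp(τ_B − τ_A) = exp(0.4159) = 1.5157.

1.52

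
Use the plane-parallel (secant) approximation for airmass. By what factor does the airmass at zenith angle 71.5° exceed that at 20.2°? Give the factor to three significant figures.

2.96

X(71.5°)/X(20.2°) = sec 71.5° / sec 20.2° = cos 20.2° / cos 71.5° = 0.9385/0.3173 = 2.9577.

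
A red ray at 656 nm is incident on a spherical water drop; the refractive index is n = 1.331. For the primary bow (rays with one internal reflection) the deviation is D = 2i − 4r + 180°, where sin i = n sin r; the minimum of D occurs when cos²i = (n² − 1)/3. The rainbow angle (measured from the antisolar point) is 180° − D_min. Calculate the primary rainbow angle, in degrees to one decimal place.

cos²i = (1.77156 − 1)/3 = 0.25719; i = arccos(0.50714) = 59.527°.
sin r = sin 59.527°/1.331 = 0.64753; r = 40.356°.
D_min = 2·59.527° − 4·40.356° + 180° = 137.630°.
Rainbow angle = 180° − D_min = 42.370°.

42.4°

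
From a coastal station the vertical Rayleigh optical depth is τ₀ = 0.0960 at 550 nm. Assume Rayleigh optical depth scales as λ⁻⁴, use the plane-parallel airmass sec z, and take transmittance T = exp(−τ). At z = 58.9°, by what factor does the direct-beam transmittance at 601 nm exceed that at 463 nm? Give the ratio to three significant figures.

1.27

Airmass: sec 58.9° = 1.9360.
τ(601 nm) = 0.0960 × (550/601)⁴ × 1.9360 = 0.0960 × 0.7014 × 1.9360 = 0.1304.
τ(463 nm) = 0.0960 × (550/463)⁴ × 1.9360 = 0.0960 × 1.9913 × 1.9360 = 0.3701.
T(601)/T(463) = exp(τ_B − τ_A) = exp(0.2397) = 1.2709.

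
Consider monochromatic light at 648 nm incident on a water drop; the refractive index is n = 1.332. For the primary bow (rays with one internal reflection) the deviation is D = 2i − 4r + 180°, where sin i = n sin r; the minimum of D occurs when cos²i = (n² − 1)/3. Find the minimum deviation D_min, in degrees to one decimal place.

cos²i = (1.77422 − 1)/3 = 0.25807; i = arccos(0.50801) = 59.469°.
sin r = sin 59.469°/1.332 = 0.64666; r = 40.290°.
D_min = 2·59.469° − 4·40.290° + 180° = 137.776°.

137.8°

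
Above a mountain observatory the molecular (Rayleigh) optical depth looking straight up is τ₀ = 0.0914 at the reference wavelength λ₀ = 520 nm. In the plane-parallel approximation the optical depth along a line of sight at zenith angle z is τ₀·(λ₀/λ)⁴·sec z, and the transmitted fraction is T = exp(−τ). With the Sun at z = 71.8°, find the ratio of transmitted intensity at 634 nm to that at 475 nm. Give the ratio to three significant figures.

1.33

Airmass: sec 71.8° = 3.2017.
τ(634 nm) = 0.0914 × (520/634)⁴ × 3.2017 = 0.0914 × 0.4525 × 3.2017 = 0.1324.
τ(475 nm) = 0.0914 × (520/475)⁴ × 3.2017 = 0.0914 × 1.4363 × 3.2017 = 0.4203.
T(634)/T(475) = exp(τ_B − τ_A) = exp(0.2879) = 1.3336.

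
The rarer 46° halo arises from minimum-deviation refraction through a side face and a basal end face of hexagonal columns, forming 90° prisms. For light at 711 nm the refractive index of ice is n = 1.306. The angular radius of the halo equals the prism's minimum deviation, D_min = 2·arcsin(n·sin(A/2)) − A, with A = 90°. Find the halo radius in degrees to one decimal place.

n·sin(A/2) = 1.306 × sin 45° = 1.306 × 0.7071 = 0.9235.
D_min = 2·arcsin(0.9235) − 90° = 2 × 67.440° − 90° = 44.881°.

44.9°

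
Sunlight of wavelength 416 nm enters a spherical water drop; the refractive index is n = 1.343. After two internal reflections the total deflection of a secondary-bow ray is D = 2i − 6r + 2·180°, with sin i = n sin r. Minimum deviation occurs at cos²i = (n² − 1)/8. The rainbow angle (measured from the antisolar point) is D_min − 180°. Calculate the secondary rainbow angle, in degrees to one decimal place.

53.5°

cos²i = (1.80365 − 1)/8 = 0.10046; i = arccos(0.31695) = 71.522°.
sin r = sin 71.522°/1.343 = 0.70621; r = 44.928°.
D_min = 2·71.522° − 6·44.928° + 360° = 233.478°.
Rainbow angle = D_min − 180° = 53.478°.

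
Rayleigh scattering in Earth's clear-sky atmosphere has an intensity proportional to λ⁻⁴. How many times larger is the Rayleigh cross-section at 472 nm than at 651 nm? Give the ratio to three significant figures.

Rayleigh scattering ∝ λ⁻⁴, so the ratio of coefficients is the inverse fourth power of the wavelength ratio.
σ(472)/σ(651) = (651/472)⁴ = (1.3792)⁴ = 3.619.

3.62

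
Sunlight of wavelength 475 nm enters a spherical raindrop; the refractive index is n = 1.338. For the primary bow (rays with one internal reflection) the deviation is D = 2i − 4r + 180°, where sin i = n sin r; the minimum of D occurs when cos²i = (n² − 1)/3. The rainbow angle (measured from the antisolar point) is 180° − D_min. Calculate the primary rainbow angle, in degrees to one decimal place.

cos²i = (1.79024 − 1)/3 = 0.26341; i = arccos(0.51324) = 59.120°.
sin r = sin 59.120°/1.338 = 0.64144; r = 39.899°.
D_min = 2·59.120° − 4·39.899° + 180° = 138.643°.
Rainbow angle = 180° − D_min = 41.357°.

41.4°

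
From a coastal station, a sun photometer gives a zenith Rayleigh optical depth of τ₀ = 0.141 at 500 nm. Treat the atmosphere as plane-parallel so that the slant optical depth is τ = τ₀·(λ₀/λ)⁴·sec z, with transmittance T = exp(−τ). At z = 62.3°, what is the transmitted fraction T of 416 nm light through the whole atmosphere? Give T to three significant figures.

0.531

sec 62.3° = 2.1513.
τ = 0.141 × (500/416)⁴ × 2.1513 = 0.141 × 2.0869 × 2.1513 = 0.6330.
T = exp(−0.6330) = 0.5310.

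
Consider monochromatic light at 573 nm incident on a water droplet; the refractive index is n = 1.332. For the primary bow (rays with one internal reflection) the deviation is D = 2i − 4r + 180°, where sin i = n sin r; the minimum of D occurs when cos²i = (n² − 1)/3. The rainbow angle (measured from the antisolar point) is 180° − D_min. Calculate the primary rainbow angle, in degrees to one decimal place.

cos²i = (1.77422 − 1)/3 = 0.25807; i = arccos(0.50801) = 59.469°.
sin r = sin 59.469°/1.332 = 0.64666; r = 40.290°.
D_min = 2·59.469° − 4·40.290° + 180° = 137.776°.
Rainbow angle = 180° − D_min = 42.224°.

42.2°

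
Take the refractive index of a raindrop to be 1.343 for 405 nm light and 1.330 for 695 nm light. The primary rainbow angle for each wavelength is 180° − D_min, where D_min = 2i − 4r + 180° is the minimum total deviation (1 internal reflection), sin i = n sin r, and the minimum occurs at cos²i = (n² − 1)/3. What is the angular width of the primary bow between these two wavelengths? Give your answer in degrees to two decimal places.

1.87°

At 405 nm (n = 1.343): cos²i = 0.26788 → i = 58.830°, r = 39.577°, D_min = 139.354°, rainbow angle = 40.646°.
At 695 nm (n = 1.330): cos²i = 0.25630 → i = 59.585°, r = 40.422°, D_min = 137.484°, rainbow angle = 42.516°.
Angular width = |40.646° − 42.516°| = 1.871°.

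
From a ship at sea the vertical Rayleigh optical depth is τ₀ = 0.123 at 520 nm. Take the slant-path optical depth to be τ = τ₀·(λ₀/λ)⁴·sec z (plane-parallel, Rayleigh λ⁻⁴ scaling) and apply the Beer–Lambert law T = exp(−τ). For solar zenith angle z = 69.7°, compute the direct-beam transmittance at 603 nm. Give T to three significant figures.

sec 69.7° = 2.8824.
τ = 0.123 × (520/603)⁴ × 2.8824 = 0.123 × 0.5530 × 2.8824 = 0.1961.
T = exp(−0.1961) = 0.8220.

0.822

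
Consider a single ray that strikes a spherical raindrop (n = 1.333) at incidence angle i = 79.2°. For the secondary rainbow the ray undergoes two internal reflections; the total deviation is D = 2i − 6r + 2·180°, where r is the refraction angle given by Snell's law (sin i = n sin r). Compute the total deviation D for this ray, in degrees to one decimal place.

233.6°

sin r = sin 79.2° / 1.333 = 0.9823/1.333 = 0.7369; r = 47.47°.
D = 2·79.2° − 6·47.47° + 2·180° = 158.40° − 284.81° + 360° = 233.59°.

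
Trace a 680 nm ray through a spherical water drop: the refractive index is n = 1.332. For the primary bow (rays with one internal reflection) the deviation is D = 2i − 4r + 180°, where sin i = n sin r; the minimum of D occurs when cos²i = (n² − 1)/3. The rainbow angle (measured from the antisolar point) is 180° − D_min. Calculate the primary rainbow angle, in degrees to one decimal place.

42.2°

cos²i = (1.77422 − 1)/3 = 0.25807; i = arccos(0.50801) = 59.469°.
sin r = sin 59.469°/1.332 = 0.64666; r = 40.290°.
D_min = 2·59.469° − 4·40.290° + 180° = 137.776°.
Rainbow angle = 180° − D_min = 42.224°.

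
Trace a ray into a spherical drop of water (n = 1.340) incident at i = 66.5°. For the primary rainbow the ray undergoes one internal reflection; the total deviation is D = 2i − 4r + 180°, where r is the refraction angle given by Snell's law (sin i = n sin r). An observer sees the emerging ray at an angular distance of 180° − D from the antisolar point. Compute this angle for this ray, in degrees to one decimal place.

sin r = sin 66.5° / 1.340 = 0.9171/1.340 = 0.6844; r = 43.19°.
D = 2·66.5° − 4·43.19° + 180° = 133.00° − 172.75° + 180° = 140.25°.
Angle from antisolar point = 180° − D = 39.75°.

39.7°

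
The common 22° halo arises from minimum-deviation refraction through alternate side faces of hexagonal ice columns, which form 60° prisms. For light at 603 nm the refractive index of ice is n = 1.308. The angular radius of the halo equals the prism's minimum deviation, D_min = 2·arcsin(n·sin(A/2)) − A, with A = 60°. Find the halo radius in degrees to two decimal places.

21.69°

n·sin(A/2) = 1.308 × sin 30° = 1.308 × 0.5000 = 0.6540.
D_min = 2·arcsin(0.6540) − 60° = 2 × 40.844° − 60° = 21.688°.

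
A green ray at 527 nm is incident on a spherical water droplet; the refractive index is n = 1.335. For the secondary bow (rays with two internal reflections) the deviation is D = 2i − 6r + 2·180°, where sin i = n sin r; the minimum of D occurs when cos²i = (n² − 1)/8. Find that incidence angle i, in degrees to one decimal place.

cos²i = (1.335² − 1)/8 = (1.78222 − 1)/8 = 0.09778.
cos i = 0.31269, so i = 71.778°.

71.8°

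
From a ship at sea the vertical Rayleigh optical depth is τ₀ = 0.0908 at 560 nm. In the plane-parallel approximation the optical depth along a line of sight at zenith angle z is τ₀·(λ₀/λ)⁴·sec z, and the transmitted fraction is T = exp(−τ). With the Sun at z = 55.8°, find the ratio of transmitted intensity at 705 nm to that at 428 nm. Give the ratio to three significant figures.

Airmass: sec 55.8° = 1.7791.
τ(705 nm) = 0.0908 × (560/705)⁴ × 1.7791 = 0.0908 × 0.3981 × 1.7791 = 0.0643.
τ(428 nm) = 0.0908 × (560/428)⁴ × 1.7791 = 0.0908 × 2.9307 × 1.7791 = 0.4734.
T(705)/T(428) = exp(τ_B − τ_A) = exp(0.4091) = 1.5055.

1.51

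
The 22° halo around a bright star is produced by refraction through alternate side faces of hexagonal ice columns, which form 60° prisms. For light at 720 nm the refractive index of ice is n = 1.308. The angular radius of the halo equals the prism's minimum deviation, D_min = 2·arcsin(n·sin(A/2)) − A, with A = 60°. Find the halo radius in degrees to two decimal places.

n·sin(A/2) = 1.308 × sin 30° = 1.308 × 0.5000 = 0.6540.
D_min = 2·arcsin(0.6540) − 60° = 2 × 40.844° − 60° = 21.688°.

21.69°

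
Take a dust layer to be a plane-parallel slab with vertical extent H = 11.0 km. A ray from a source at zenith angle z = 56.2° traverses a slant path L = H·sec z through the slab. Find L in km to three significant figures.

sec z = 1/cos 56.2° = 1.7976.
L = 11.0 × 1.7976 = 19.774 km.

19.8 km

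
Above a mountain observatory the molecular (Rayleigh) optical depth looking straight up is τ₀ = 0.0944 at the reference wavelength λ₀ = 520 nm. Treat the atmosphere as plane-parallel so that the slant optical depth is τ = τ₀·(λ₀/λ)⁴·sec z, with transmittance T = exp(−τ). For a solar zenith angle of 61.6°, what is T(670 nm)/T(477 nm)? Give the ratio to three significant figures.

Airmass: sec 61.6° = 2.1025.
τ(670 nm) = 0.0944 × (520/670)⁴ × 2.1025 = 0.0944 × 0.3628 × 2.1025 = 0.0720.
τ(477 nm) = 0.0944 × (520/477)⁴ × 2.1025 = 0.0944 × 1.4123 × 2.1025 = 0.2803.
T(670)/T(477) = exp(τ_B − τ_A) = exp(0.2083) = 1.2316.

1.23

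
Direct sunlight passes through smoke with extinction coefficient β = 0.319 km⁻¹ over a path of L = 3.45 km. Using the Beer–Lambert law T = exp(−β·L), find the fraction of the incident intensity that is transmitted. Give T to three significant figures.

0.333

τ = β·L = 0.319 × 3.45 = 1.1006.
T = exp(−1.1006) = 0.3327.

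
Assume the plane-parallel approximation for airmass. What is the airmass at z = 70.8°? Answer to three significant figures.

3.04

X = sec z = 1/cos 70.8° = 1/0.3289 = 3.0407.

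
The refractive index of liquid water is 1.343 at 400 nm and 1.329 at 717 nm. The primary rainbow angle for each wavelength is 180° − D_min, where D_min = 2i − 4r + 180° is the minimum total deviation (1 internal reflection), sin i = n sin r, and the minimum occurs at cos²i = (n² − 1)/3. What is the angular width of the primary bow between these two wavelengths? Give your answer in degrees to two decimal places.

2.02°

At 400 nm (n = 1.343): cos²i = 0.26788 → i = 58.830°, r = 39.577°, D_min = 139.354°, rainbow angle = 40.646°.
At 717 nm (n = 1.329): cos²i = 0.25541 → i = 59.643°, r = 40.487°, D_min = 137.337°, rainbow angle = 42.663°.
Angular width = |40.646° − 42.663°| = 2.017°.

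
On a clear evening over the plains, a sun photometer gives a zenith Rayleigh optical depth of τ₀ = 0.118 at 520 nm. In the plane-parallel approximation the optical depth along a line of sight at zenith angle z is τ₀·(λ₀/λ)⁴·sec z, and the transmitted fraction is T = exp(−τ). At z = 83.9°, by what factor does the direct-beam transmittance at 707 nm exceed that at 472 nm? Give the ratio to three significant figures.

Airmass: sec 83.9° = 9.4105.
τ(707 nm) = 0.118 × (520/707)⁴ × 9.4105 = 0.118 × 0.2926 × 9.4105 = 0.3250.
τ(472 nm) = 0.118 × (520/472)⁴ × 9.4105 = 0.118 × 1.4731 × 9.4105 = 1.6358.
T(707)/T(472) = exp(τ_B − τ_A) = exp(1.3109) = 3.7094.

3.71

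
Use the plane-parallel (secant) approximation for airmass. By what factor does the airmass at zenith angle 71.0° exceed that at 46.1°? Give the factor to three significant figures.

2.13

X(71.0°)/X(46.1°) = sec 71.0° / sec 46.1° = cos 46.1° / cos 71.0° = 0.6934/0.3256 = 2.1298.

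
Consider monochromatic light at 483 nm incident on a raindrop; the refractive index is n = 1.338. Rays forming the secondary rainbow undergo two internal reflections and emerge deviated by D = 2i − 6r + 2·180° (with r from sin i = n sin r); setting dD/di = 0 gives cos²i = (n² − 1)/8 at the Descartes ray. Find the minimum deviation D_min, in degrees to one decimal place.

232.2°

cos²i = (1.79024 − 1)/8 = 0.09878; i = arccos(0.31429) = 71.682°.
sin r = sin 71.682°/1.338 = 0.70951; r = 45.195°.
D_min = 2·71.682° − 6·45.195° + 360° = 232.193°.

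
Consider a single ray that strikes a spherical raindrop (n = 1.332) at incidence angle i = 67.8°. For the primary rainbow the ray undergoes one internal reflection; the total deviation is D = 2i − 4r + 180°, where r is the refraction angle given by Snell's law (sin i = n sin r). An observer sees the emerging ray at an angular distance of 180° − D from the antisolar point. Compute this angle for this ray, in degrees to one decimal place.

sin r = sin 67.8° / 1.332 = 0.9259/1.332 = 0.6951; r = 44.04°.
D = 2·67.8° − 4·44.04° + 180° = 135.60° − 176.14° + 180° = 139.46°.
Angle from antisolar point = 180° − D = 40.54°.

40.5°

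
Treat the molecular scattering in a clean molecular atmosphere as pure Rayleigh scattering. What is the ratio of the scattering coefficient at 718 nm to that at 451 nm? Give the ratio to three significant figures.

0.156

Rayleigh scattering ∝ λ⁻⁴, so the ratio of coefficients is the inverse fourth power of the wavelength ratio.
σ(718)/σ(451) = (451/718)⁴ = (0.6281)⁴ = 0.1557.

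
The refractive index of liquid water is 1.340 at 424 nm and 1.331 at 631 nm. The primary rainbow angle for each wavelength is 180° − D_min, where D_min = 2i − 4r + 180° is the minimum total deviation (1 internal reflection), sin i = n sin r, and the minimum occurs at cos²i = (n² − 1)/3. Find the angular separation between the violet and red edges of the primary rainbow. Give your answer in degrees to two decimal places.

At 424 nm (n = 1.340): cos²i = 0.26520 → i = 59.004°, r = 39.770°, D_min = 138.929°, rainbow angle = 41.071°.
At 631 nm (n = 1.331): cos²i = 0.25719 → i = 59.527°, r = 40.356°, D_min = 137.630°, rainbow angle = 42.370°.
Angular width = |41.071° − 42.370°| = 1.299°.

1.30°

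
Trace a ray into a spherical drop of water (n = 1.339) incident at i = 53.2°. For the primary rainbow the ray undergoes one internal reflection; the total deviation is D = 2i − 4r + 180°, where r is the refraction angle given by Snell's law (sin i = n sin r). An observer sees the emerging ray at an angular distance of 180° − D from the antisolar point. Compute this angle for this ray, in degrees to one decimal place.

sin r = sin 53.2° / 1.339 = 0.8007/1.339 = 0.5980; r = 36.73°.
D = 2·53.2° − 4·36.73° + 180° = 106.40° − 146.91° + 180° = 139.49°.
Angle from antisolar point = 180° − D = 40.51°.

40.5°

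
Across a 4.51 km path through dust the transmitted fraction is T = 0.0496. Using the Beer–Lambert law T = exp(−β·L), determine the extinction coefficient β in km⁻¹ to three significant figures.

Beer–Lambert: T = exp(−βL) ⇒ β = −ln(T)/L = −ln(0.0496)/4.51 = 3.0038/4.51 = 0.666 km⁻¹.

0.666 km⁻¹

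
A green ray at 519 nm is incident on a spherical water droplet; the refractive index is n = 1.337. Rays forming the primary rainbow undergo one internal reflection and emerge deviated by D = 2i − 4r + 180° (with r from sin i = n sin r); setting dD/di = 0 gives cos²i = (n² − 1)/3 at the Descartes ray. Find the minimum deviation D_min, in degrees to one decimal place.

138.5°

cos²i = (1.78757 − 1)/3 = 0.26252; i = arccos(0.51237) = 59.178°.
sin r = sin 59.178°/1.337 = 0.64231; r = 39.964°.
D_min = 2·59.178° − 4·39.964° + 180° = 138.500°.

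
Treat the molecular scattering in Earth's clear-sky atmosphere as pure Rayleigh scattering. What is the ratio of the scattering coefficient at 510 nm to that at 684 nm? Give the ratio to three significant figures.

Rayleigh scattering ∝ λ⁻⁴, so the ratio of coefficients is the inverse fourth power of the wavelength ratio.
σ(510)/σ(684) = (684/510)⁴ = (1.3412)⁴ = 3.236.

3.24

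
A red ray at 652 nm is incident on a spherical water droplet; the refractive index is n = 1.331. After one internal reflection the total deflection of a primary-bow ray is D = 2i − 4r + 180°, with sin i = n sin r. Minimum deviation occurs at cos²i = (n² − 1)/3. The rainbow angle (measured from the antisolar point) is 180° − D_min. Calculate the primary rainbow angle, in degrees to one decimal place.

cos²i = (1.77156 − 1)/3 = 0.25719; i = arccos(0.50714) = 59.527°.
sin r = sin 59.527°/1.331 = 0.64753; r = 40.356°.
D_min = 2·59.527° − 4·40.356° + 180° = 137.630°.
Rainbow angle = 180° − D_min = 42.370°.

42.4°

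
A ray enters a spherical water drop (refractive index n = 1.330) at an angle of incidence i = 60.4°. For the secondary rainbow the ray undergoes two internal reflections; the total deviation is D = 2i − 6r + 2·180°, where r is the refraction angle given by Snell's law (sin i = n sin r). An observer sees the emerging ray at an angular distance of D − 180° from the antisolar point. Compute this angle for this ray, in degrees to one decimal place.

sin r = sin 60.4° / 1.330 = 0.8695/1.330 = 0.6538; r = 40.83°.
D = 2·60.4° − 6·40.83° + 2·180° = 120.80° − 244.95° + 360° = 235.85°.
Angle from antisolar point = D − 180° = 55.85°.

55.8°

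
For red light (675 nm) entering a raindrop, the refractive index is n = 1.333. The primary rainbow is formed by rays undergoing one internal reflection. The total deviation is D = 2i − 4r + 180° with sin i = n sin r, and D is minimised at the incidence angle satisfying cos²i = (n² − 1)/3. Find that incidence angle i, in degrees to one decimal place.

cos²i = (1.333² − 1)/3 = (1.77689 − 1)/3 = 0.25896.
cos i = 0.50888, so i = 59.410°.

59.4°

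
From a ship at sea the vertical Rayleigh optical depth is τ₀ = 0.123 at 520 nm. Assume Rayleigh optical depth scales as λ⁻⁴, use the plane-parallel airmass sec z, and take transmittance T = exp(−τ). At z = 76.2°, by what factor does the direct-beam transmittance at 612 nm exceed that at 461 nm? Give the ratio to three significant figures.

Airmass: sec 76.2° = 4.1923.
τ(612 nm) = 0.123 × (520/612)⁴ × 4.1923 = 0.123 × 0.5212 × 4.1923 = 0.2688.
τ(461 nm) = 0.123 × (520/461)⁴ × 4.1923 = 0.123 × 1.6189 × 4.1923 = 0.8348.
T(612)/T(461) = exp(τ_B − τ_A) = exp(0.5660) = 1.7612.

1.76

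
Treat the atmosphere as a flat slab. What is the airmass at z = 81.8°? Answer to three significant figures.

X = sec z = 1/cos 81.8° = 1/0.1426 = 7.0112.

7.01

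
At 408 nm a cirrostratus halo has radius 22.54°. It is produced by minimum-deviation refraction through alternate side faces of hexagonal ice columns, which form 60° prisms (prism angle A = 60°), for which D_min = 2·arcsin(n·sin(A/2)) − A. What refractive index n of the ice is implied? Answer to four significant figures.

Rearranging: n = sin((D_min + A)/2) / sin(A/2).
(D_min + A)/2 = (22.54° + 60°)/2 = 41.270°.
n = sin 41.270° / sin 30° = 0.6596 / 0.5000 = 1.3192.

1.319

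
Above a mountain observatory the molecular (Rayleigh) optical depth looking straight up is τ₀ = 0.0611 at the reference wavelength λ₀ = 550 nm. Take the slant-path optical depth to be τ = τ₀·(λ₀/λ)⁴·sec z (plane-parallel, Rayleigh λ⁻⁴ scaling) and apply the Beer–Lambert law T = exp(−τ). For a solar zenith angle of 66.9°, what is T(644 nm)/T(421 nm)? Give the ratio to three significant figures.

Airmass: sec 66.9° = 2.5488.
τ(644 nm) = 0.0611 × (550/644)⁴ × 2.5488 = 0.0611 × 0.5320 × 2.5488 = 0.0828.
τ(421 nm) = 0.0611 × (550/421)⁴ × 2.5488 = 0.0611 × 2.9129 × 2.5488 = 0.4536.
T(644)/T(421) = exp(τ_B − τ_A) = exp(0.3708) = 1.4489.

1.45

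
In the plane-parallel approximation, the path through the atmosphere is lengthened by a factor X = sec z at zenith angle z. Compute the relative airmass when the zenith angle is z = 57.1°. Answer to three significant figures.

X = sec z = 1/cos 57.1° = 1/0.5432 = 1.8410.

1.84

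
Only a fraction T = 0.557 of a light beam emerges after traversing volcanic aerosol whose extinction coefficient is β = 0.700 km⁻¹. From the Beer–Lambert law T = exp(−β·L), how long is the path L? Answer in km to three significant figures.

Beer–Lambert: T = exp(−βL) ⇒ L = −ln(T)/β = −ln(0.557)/0.700 = 0.5852/0.700 = 0.836 km.

0.836 km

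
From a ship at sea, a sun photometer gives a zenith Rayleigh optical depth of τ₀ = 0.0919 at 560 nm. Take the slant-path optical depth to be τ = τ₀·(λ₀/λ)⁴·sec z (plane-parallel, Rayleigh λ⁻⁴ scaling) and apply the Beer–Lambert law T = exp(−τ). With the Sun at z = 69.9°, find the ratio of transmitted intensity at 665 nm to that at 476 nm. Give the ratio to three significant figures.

Airmass: sec 69.9° = 2.9099.
τ(665 nm) = 0.0919 × (560/665)⁴ × 2.9099 = 0.0919 × 0.5029 × 2.9099 = 0.1345.
τ(476 nm) = 0.0919 × (560/476)⁴ × 2.9099 = 0.0919 × 1.9157 × 2.9099 = 0.5123.
T(665)/T(476) = exp(τ_B − τ_A) = exp(0.3778) = 1.4591.

1.46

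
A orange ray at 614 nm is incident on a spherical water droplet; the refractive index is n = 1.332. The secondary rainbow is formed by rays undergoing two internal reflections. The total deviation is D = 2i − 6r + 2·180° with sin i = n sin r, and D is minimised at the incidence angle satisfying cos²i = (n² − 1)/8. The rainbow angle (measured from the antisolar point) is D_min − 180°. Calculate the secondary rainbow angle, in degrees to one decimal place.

50.6°

cos²i = (1.77422 − 1)/8 = 0.09678; i = arccos(0.31109) = 71.875°.
sin r = sin 71.875°/1.332 = 0.71350; r = 45.520°.
D_min = 2·71.875° − 6·45.520° + 360° = 230.628°.
Rainbow angle = D_min − 180° = 50.628°.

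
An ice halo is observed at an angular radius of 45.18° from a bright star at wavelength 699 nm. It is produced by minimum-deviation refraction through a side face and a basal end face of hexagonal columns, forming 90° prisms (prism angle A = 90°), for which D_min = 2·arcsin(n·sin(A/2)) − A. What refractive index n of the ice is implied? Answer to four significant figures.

1.307

Rearranging: n = sin((D_min + A)/2) / sin(A/2).
(D_min + A)/2 = (45.18° + 90°)/2 = 67.590°.
n = sin 67.590° / sin 45° = 0.9245 / 0.7071 = 1.3074.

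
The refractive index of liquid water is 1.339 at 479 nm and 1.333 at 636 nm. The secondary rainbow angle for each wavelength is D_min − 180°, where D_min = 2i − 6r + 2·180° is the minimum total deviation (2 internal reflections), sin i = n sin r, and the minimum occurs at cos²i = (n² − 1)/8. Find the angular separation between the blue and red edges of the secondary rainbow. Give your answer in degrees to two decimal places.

At 479 nm (n = 1.339): cos²i = 0.09912 → i = 71.650°, r = 45.141°, D_min = 232.451°, rainbow angle = 52.451°.
At 636 nm (n = 1.333): cos²i = 0.09711 → i = 71.843°, r = 45.466°, D_min = 230.891°, rainbow angle = 50.891°.
Angular width = |52.451° − 50.891°| = 1.560°.

1.56°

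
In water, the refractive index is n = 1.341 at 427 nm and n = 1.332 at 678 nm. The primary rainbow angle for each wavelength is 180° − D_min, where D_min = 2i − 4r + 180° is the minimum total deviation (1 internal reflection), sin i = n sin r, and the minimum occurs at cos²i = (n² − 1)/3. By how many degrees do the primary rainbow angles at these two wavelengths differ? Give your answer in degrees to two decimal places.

At 427 nm (n = 1.341): cos²i = 0.26609 → i = 58.946°, r = 39.705°, D_min = 139.071°, rainbow angle = 40.929°.
At 678 nm (n = 1.332): cos²i = 0.25807 → i = 59.469°, r = 40.290°, D_min = 137.776°, rainbow angle = 42.224°.
Angular width = |40.929° − 42.224°| = 1.295°.

1.29°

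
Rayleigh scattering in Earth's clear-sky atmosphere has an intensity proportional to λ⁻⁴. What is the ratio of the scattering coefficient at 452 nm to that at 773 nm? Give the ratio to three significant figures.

Rayleigh scattering ∝ λ⁻⁴, so the ratio of coefficients is the inverse fourth power of the wavelength ratio.
σ(452)/σ(773) = (773/452)⁴ = (1.7102)⁴ = 8.554.

8.55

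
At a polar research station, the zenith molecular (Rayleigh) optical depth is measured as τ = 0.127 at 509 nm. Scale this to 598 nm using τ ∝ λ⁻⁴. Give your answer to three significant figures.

τ(598 nm) = τ(509 nm) × (509/598)⁴ = 0.127 × (0.8512)⁴ = 0.127 × 0.5249 = 0.0667.

0.0667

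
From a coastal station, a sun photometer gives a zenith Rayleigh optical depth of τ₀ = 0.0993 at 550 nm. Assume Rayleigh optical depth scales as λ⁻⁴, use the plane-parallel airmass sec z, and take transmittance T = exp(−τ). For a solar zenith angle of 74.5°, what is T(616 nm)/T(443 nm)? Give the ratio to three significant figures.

Airmass: sec 74.5° = 3.7420.
τ(616 nm) = 0.0993 × (550/616)⁴ × 3.7420 = 0.0993 × 0.6355 × 3.7420 = 0.2361.
τ(443 nm) = 0.0993 × (550/443)⁴ × 3.7420 = 0.0993 × 2.3759 × 3.7420 = 0.8828.
T(616)/T(443) = exp(τ_B − τ_A) = exp(0.6467) = 1.9092.

1.91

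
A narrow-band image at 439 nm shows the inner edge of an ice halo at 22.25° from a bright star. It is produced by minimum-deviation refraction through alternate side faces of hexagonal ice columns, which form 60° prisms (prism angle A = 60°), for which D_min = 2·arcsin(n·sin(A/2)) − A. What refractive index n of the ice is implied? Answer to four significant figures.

1.315

Rearranging: n = sin((D_min + A)/2) / sin(A/2).
(D_min + A)/2 = (22.25° + 60°)/2 = 41.125°.
n = sin 41.125° / sin 30° = 0.6577 / 0.5000 = 1.3154.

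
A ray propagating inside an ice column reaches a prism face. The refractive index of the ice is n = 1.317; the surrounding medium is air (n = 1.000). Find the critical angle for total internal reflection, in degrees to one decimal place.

49.4°

sin θ_c = n_air / n = 1.000 / 1.317 = 0.7593.
θ_c = arcsin(0.7593) = 49.40°.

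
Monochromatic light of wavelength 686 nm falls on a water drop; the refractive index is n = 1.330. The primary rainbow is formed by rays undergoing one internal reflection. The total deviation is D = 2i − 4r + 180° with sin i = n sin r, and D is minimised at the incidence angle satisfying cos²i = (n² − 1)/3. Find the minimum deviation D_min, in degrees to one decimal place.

137.5°

cos²i = (1.76890 − 1)/3 = 0.25630; i = arccos(0.50626) = 59.585°.
sin r = sin 59.585°/1.330 = 0.64841; r = 40.422°.
D_min = 2·59.585° − 4·40.422° + 180° = 137.484°.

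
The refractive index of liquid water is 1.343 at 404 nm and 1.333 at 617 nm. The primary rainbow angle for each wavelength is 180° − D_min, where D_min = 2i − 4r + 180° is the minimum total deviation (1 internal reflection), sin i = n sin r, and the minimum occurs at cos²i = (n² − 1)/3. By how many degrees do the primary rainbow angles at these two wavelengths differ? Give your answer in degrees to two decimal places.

At 404 nm (n = 1.343): cos²i = 0.26788 → i = 58.830°, r = 39.577°, D_min = 139.354°, rainbow angle = 40.646°.
At 617 nm (n = 1.333): cos²i = 0.25896 → i = 59.410°, r = 40.225°, D_min = 137.922°, rainbow angle = 42.078°.
Angular width = |40.646° − 42.078°| = 1.432°.

1.43°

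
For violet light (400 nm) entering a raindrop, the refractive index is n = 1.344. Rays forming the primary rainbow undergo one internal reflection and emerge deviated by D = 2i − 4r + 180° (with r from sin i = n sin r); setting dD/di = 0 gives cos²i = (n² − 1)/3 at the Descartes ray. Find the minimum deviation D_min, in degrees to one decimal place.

cos²i = (1.80634 − 1)/3 = 0.26878; i = arccos(0.51844) = 58.772°.
sin r = sin 58.772°/1.344 = 0.63625; r = 39.512°.
D_min = 2·58.772° − 4·39.512° + 180° = 139.495°.

139.5°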